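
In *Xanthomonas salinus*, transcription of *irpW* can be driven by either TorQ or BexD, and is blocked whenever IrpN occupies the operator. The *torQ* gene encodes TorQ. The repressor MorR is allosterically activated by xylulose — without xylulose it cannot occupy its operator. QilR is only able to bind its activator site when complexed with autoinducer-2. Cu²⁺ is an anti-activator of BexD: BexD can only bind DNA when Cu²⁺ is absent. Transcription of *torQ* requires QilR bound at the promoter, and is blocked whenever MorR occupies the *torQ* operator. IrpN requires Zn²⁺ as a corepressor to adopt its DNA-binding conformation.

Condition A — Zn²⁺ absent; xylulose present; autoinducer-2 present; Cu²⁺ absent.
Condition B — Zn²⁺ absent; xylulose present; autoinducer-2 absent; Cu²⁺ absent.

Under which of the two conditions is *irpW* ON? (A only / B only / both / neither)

both

Condition A:
Zn²⁺ is absent, so IrpN is inactive.
Xylulose is present, so MorR is active.
Autoinducer-2 is present, so QilR is active.
With repressor MorR bound, *torQ* is not transcribed.
So TorQ is not produced.
Cu²⁺ is absent, so BexD is active.
Activator BexD is present, so *irpW* is transcribed.
→ *irpW* is ON in A.
Condition B:
Zn²⁺ is absent, so IrpN is inactive.
Xylulose is present, so MorR is active.
Autoinducer-2 is absent, so QilR is inactive.
With repressor MorR bound, *torQ* is not transcribed.
So TorQ is not produced.
Cu²⁺ is absent, so BexD is active.
Activator BexD is present, so *irpW* is transcribed.
→ *irpW* is ON in B.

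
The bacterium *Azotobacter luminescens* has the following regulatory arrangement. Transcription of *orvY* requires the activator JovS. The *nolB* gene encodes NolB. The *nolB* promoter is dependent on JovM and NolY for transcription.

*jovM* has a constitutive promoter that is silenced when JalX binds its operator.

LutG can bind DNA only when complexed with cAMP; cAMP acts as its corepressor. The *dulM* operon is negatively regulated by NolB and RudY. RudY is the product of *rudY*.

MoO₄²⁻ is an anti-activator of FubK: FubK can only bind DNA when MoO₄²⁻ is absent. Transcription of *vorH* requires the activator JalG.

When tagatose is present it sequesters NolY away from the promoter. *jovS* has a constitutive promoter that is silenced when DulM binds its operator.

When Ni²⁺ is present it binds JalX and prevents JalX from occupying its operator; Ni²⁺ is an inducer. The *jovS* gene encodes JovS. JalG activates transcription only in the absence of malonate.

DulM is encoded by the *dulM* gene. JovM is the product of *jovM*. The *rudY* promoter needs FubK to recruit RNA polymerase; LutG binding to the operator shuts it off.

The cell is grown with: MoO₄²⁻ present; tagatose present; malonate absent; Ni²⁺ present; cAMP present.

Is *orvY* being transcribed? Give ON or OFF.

Ni²⁺ is present, so JalX is inactive.
With no repressor bound, *jovM* is transcribed.
So JovM is produced and active.
Tagatose is present, so NolY is inactive.
Required activator NolY is absent, so *nolB* is not transcribed.
So NolB is not produced.
MoO₄²⁻ is present, so FubK is inactive.
cAMP is present, so LutG is active.
With repressor LutG bound, *rudY* is not transcribed.
So RudY is not produced.
With no repressor bound, *dulM* is transcribed.
So DulM is produced and active.
With repressor DulM bound, *jovS* is not transcribed.
So JovS is not produced.
Required activator JovS is absent, so *orvY* is not transcribed.

OFF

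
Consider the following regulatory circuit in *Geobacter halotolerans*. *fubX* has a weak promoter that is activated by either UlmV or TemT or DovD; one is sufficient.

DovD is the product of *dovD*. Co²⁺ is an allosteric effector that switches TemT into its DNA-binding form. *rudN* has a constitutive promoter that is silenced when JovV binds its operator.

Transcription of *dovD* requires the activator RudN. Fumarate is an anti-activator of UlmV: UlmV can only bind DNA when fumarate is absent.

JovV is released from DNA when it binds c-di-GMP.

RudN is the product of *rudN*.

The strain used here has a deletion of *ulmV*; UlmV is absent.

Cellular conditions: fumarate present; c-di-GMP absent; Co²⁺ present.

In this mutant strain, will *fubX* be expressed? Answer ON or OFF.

UlmV is non-functional in this strain, so it has no effect.
Co²⁺ is present, so TemT is active.
c-di-GMP is absent, so JovV is active.
With repressor JovV bound, *rudN* is not transcribed.
So RudN is not produced.
Required activator RudN is absent, so *dovD* is not transcribed.
So DovD is not produced.
Activator TemT is present, so *fubX* is transcribed.

ON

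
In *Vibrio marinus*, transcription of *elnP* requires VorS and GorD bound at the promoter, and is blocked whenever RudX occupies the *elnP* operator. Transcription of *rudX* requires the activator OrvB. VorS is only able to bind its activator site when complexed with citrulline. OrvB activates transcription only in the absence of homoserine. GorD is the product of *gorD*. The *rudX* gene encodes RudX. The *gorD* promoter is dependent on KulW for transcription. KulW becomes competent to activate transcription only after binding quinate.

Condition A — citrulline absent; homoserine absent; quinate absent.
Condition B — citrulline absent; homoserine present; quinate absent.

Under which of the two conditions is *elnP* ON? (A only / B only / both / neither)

Condition A:
Citrulline is absent, so VorS is inactive.
Homoserine is absent, so OrvB is active.
No repressor is bound and OrvB is active, so *rudX* is transcribed.
So RudX is produced and active.
Quinate is absent, so KulW is inactive.
Required activator KulW is absent, so *gorD* is not transcribed.
So GorD is not produced.
With repressor RudX bound, *elnP* is not transcribed.
→ *elnP* is OFF in A.
Condition B:
Citrulline is absent, so VorS is inactive.
Homoserine is present, so OrvB is inactive.
Required activator OrvB is absent, so *rudX* is not transcribed.
So RudX is not produced.
Quinate is absent, so KulW is inactive.
Required activator KulW is absent, so *gorD* is not transcribed.
So GorD is not produced.
Required activator VorS is absent, so *elnP* is not transcribed.
→ *elnP* is OFF in B.

neither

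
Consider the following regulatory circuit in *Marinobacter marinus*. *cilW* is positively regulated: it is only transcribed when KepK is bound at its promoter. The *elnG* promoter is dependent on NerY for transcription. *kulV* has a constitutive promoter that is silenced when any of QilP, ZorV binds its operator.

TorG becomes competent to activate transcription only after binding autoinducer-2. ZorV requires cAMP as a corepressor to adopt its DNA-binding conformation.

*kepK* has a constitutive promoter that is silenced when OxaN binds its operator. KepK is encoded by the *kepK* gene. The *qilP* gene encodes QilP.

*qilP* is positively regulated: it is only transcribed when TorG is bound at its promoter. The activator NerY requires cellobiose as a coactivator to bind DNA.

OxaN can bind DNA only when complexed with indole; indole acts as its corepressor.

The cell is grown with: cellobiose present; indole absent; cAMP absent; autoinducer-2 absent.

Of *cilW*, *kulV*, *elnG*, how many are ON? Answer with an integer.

Indole is absent, so OxaN is inactive.
With no repressor bound, *kepK* is transcribed.
So KepK is produced and active.
No repressor is bound and KepK is active, so *cilW* is transcribed.
→ *cilW* is ON.
Autoinducer-2 is absent, so TorG is inactive.
Required activator TorG is absent, so *qilP* is not transcribed.
So QilP is not produced.
cAMP is absent, so ZorV is inactive.
With no repressor bound, *kulV* is transcribed.
→ *kulV* is ON.
Cellobiose is present, so NerY is active.
No repressor is bound and NerY is active, so *elnG* is transcribed.
→ *elnG* is ON.
3 of the 3 genes are transcribed.

3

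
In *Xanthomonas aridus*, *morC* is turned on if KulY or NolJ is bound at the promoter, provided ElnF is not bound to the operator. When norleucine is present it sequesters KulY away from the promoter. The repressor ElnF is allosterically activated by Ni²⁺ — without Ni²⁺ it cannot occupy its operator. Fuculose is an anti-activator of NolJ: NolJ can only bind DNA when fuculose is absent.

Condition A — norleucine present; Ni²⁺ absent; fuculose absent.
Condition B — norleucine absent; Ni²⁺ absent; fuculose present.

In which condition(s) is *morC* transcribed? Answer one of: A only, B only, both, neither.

both

Condition A:
Norleucine is present, so KulY is inactive.
Ni²⁺ is absent, so ElnF is inactive.
Fuculose is absent, so NolJ is active.
Activator NolJ is present, so *morC* is transcribed.
→ *morC* is ON in A.
Condition B:
Norleucine is absent, so KulY is active.
Ni²⁺ is absent, so ElnF is inactive.
Fuculose is present, so NolJ is inactive.
Activator KulY is present, so *morC* is transcribed.
→ *morC* is ON in B.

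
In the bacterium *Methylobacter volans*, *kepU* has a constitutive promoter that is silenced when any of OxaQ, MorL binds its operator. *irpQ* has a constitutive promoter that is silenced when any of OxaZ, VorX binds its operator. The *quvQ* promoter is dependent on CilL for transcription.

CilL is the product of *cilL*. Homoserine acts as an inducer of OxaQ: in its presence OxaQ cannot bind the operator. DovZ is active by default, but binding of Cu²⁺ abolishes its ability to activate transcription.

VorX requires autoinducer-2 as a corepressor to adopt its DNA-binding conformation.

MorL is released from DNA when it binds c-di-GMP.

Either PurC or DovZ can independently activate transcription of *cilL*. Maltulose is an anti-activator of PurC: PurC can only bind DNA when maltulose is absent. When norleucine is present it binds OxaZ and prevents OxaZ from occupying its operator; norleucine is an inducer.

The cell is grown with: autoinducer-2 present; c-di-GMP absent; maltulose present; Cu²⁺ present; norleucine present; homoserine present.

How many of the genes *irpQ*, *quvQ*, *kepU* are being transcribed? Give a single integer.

0

Norleucine is present, so OxaZ is inactive.
Autoinducer-2 is present, so VorX is active.
With repressor VorX bound, *irpQ* is not transcribed.
→ *irpQ* is OFF.
Maltulose is present, so PurC is inactive.
Cu²⁺ is present, so DovZ is inactive.
No activator is available at the *cilL* promoter, so *cilL* is not transcribed.
So CilL is not produced.
Required activator CilL is absent, so *quvQ* is not transcribed.
→ *quvQ* is OFF.
Homoserine is present, so OxaQ is inactive.
c-di-GMP is absent, so MorL is active.
With repressor MorL bound, *kepU* is not transcribed.
→ *kepU* is OFF.
0 of the 3 genes are transcribed.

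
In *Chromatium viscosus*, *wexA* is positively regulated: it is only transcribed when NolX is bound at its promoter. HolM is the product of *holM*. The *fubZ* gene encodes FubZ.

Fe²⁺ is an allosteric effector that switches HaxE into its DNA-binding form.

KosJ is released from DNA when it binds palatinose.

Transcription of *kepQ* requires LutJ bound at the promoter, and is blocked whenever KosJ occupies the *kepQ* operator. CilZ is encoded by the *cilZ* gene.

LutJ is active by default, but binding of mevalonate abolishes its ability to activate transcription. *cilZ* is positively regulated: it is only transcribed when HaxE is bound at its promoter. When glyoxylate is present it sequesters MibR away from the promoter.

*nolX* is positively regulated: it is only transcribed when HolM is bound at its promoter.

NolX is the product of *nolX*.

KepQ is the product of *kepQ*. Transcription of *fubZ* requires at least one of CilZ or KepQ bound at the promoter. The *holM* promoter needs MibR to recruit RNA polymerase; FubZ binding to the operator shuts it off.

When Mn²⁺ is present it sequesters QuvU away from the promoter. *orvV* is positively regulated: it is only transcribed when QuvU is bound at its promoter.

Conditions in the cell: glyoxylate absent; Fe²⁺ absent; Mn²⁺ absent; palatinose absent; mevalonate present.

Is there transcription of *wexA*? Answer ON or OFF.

ON

Fe²⁺ is absent, so HaxE is inactive.
Required activator HaxE is absent, so *cilZ* is not transcribed.
So CilZ is not produced.
Palatinose is absent, so KosJ is active.
Mevalonate is present, so LutJ is inactive.
With repressor KosJ bound, *kepQ* is not transcribed.
So KepQ is not produced.
No activator is available at the *fubZ* promoter, so *fubZ* is not transcribed.
So FubZ is not produced.
Glyoxylate is absent, so MibR is active.
No repressor is bound and MibR is active, so *holM* is transcribed.
So HolM is produced and active.
No repressor is bound and HolM is active, so *nolX* is transcribed.
So NolX is produced and active.
No repressor is bound and NolX is active, so *wexA* is transcribed.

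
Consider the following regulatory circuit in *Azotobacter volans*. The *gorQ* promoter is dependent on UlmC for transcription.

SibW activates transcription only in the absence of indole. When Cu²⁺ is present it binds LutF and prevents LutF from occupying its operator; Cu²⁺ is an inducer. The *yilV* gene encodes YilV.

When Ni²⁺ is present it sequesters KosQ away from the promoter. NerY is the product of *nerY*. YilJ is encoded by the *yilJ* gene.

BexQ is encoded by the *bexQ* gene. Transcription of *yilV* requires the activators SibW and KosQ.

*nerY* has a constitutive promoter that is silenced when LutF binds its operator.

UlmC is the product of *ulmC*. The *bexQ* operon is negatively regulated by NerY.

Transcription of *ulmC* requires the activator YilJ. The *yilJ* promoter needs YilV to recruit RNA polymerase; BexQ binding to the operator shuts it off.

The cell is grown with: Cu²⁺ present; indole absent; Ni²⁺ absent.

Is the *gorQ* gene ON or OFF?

ON

Cu²⁺ is present, so LutF is inactive.
With no repressor bound, *nerY* is transcribed.
So NerY is produced and active.
With repressor NerY bound, *bexQ* is not transcribed.
So BexQ is not produced.
Indole is absent, so SibW is active.
Ni²⁺ is absent, so KosQ is active.
No repressor is bound and SibW and KosQ are active, so *yilV* is transcribed.
So YilV is produced and active.
No repressor is bound and YilV is active, so *yilJ* is transcribed.
So YilJ is produced and active.
No repressor is bound and YilJ is active, so *ulmC* is transcribed.
So UlmC is produced and active.
No repressor is bound and UlmC is active, so *gorQ* is transcribed.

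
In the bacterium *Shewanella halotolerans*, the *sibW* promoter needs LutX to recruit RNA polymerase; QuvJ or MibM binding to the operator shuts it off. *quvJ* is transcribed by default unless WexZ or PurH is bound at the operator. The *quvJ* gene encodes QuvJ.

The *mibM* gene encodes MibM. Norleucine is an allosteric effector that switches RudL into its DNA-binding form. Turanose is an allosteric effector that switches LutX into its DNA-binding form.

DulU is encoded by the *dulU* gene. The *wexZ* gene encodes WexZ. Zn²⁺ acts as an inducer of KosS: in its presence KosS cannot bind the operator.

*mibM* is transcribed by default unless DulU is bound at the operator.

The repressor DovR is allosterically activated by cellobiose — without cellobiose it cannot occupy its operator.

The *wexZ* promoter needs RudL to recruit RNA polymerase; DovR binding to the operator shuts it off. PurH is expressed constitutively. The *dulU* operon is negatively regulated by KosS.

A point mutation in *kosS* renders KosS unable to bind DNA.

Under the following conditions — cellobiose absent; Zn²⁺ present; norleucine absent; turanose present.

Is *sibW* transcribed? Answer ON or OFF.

ON

Cellobiose is absent, so DovR is inactive.
Norleucine is absent, so RudL is inactive.
Required activator RudL is absent, so *wexZ* is not transcribed.
So WexZ is not produced.
PurH is produced constitutively and is active.
With repressor PurH bound, *quvJ* is not transcribed.
So QuvJ is not produced.
KosS is non-functional in this strain, so it has no effect.
With no repressor bound, *dulU* is transcribed.
So DulU is produced and active.
With repressor DulU bound, *mibM* is not transcribed.
So MibM is not produced.
Turanose is present, so LutX is active.
No repressor is bound and LutX is active, so *sibW* is transcribed.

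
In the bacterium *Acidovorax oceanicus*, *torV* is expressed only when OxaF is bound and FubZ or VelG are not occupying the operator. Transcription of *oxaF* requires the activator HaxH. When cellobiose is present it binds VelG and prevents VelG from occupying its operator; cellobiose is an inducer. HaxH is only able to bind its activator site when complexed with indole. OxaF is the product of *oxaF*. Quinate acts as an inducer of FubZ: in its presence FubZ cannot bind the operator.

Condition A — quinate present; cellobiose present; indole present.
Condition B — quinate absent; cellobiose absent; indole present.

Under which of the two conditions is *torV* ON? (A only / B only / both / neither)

Condition A:
Quinate is present, so FubZ is inactive.
Cellobiose is present, so VelG is inactive.
Indole is present, so HaxH is active.
No repressor is bound and HaxH is active, so *oxaF* is transcribed.
So OxaF is produced and active.
No repressor is bound and OxaF is active, so *torV* is transcribed.
→ *torV* is ON in A.
Condition B:
Quinate is absent, so FubZ is active.
Cellobiose is absent, so VelG is active.
Indole is present, so HaxH is active.
No repressor is bound and HaxH is active, so *oxaF* is transcribed.
So OxaF is produced and active.
With repressor FubZ bound, *torV* is not transcribed.
→ *torV* is OFF in B.

A only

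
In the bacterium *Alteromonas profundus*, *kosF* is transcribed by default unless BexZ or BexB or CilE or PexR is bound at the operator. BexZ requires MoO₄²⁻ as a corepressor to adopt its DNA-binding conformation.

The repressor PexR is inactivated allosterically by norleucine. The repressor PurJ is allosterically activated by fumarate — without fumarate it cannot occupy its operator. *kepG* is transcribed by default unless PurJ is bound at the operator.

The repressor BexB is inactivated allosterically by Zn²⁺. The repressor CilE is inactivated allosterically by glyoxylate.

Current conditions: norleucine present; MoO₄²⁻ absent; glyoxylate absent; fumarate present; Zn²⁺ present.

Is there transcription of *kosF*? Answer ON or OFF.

OFF

MoO₄²⁻ is absent, so BexZ is inactive.
Zn²⁺ is present, so BexB is inactive.
Glyoxylate is absent, so CilE is active.
Norleucine is present, so PexR is inactive.
With repressor CilE bound, *kosF* is not transcribed.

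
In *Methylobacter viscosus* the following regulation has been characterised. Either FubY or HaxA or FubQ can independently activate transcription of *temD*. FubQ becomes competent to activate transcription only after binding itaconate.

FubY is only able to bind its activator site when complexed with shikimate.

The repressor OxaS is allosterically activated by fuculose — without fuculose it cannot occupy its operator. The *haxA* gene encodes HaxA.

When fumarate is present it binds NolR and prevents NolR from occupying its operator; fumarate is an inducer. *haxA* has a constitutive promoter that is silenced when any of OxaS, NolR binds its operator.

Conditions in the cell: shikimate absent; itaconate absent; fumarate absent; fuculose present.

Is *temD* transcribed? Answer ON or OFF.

Shikimate is absent, so FubY is inactive.
Fuculose is present, so OxaS is active.
Fumarate is absent, so NolR is active.
With repressor OxaS bound, *haxA* is not transcribed.
So HaxA is not produced.
Itaconate is absent, so FubQ is inactive.
No activator is available at the *temD* promoter, so *temD* is not transcribed.

OFF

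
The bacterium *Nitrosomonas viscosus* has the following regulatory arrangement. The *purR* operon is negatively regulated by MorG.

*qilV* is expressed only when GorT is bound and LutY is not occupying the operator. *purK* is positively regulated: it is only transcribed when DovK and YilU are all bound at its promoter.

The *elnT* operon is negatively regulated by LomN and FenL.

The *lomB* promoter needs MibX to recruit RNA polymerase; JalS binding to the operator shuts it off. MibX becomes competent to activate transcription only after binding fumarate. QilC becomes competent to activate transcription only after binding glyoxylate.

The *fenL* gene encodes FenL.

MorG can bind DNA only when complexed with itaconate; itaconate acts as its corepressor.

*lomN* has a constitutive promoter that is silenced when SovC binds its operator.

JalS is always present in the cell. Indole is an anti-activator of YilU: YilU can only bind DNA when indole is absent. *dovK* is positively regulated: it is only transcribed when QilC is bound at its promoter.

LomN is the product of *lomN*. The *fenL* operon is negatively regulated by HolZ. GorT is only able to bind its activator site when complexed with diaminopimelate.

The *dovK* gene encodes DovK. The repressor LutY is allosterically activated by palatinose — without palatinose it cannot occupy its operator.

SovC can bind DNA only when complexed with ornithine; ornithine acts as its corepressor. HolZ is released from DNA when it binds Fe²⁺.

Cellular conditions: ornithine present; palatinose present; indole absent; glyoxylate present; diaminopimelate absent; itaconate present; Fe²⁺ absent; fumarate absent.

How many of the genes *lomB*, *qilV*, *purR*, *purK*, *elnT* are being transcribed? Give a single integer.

2

Fumarate is absent, so MibX is inactive.
JalS is produced constitutively and is active.
With repressor JalS bound, *lomB* is not transcribed.
→ *lomB* is OFF.
Palatinose is present, so LutY is active.
Diaminopimelate is absent, so GorT is inactive.
With repressor LutY bound, *qilV* is not transcribed.
→ *qilV* is OFF.
Itaconate is present, so MorG is active.
With repressor MorG bound, *purR* is not transcribed.
→ *purR* is OFF.
Glyoxylate is present, so QilC is active.
No repressor is bound and QilC is active, so *dovK* is transcribed.
So DovK is produced and active.
Indole is absent, so YilU is active.
No repressor is bound and DovK and YilU are active, so *purK* is transcribed.
→ *purK* is ON.
Ornithine is present, so SovC is active.
With repressor SovC bound, *lomN* is not transcribed.
So LomN is not produced.
Fe²⁺ is absent, so HolZ is active.
With repressor HolZ bound, *fenL* is not transcribed.
So FenL is not produced.
With no repressor bound, *elnT* is transcribed.
→ *elnT* is ON.
2 of the 5 genes are transcribed.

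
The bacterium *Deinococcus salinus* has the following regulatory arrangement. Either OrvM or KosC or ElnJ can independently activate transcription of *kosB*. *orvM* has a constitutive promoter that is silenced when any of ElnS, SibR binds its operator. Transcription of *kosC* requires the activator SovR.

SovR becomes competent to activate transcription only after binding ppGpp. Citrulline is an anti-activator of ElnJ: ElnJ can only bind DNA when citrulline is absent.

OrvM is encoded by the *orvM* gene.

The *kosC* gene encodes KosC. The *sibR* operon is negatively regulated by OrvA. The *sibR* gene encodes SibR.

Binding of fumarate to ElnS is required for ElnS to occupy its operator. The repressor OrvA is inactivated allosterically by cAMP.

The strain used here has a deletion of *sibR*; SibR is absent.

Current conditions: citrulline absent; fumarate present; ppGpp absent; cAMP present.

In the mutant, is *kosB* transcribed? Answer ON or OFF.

ON

Fumarate is present, so ElnS is active.
SibR is non-functional in this strain, so it has no effect.
With repressor ElnS bound, *orvM* is not transcribed.
So OrvM is not produced.
ppGpp is absent, so SovR is inactive.
Required activator SovR is absent, so *kosC* is not transcribed.
So KosC is not produced.
Citrulline is absent, so ElnJ is active.
Activator ElnJ is present, so *kosB* is transcribed.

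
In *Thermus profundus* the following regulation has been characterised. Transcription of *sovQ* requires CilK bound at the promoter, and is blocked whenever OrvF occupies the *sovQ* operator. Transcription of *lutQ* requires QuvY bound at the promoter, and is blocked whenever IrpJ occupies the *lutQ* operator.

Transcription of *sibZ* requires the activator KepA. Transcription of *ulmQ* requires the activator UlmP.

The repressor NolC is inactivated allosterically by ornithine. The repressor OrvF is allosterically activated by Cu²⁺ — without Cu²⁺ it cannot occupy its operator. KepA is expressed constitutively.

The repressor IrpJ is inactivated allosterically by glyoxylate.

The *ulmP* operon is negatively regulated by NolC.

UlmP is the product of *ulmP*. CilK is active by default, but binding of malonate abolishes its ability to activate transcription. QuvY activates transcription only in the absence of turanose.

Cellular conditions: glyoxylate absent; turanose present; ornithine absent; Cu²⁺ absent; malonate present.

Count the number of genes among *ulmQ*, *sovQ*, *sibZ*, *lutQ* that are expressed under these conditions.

1

Ornithine is absent, so NolC is active.
With repressor NolC bound, *ulmP* is not transcribed.
So UlmP is not produced.
Required activator UlmP is absent, so *ulmQ* is not transcribed.
→ *ulmQ* is OFF.
Cu²⁺ is absent, so OrvF is inactive.
Malonate is present, so CilK is inactive.
Required activator CilK is absent, so *sovQ* is not transcribed.
→ *sovQ* is OFF.
KepA is produced constitutively and is active.
No repressor is bound and KepA is active, so *sibZ* is transcribed.
→ *sibZ* is ON.
Glyoxylate is absent, so IrpJ is active.
Turanose is present, so QuvY is inactive.
With repressor IrpJ bound, *lutQ* is not transcribed.
→ *lutQ* is OFF.
1 of the 4 genes is transcribed.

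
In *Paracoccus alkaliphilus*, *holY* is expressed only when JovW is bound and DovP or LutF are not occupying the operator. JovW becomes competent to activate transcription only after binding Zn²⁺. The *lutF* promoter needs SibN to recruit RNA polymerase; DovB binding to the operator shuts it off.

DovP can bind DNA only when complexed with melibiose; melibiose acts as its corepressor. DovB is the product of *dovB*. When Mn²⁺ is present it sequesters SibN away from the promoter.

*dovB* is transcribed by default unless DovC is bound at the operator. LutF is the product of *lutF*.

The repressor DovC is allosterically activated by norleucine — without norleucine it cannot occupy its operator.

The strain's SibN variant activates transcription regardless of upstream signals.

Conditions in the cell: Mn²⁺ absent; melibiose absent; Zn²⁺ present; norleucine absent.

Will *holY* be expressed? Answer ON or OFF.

ON

Melibiose is absent, so DovP is inactive.
SibN is constitutively active in this strain.
Norleucine is absent, so DovC is inactive.
With no repressor bound, *dovB* is transcribed.
So DovB is produced and active.
With repressor DovB bound, *lutF* is not transcribed.
So LutF is not produced.
Zn²⁺ is present, so JovW is active.
No repressor is bound and JovW is active, so *holY* is transcribed.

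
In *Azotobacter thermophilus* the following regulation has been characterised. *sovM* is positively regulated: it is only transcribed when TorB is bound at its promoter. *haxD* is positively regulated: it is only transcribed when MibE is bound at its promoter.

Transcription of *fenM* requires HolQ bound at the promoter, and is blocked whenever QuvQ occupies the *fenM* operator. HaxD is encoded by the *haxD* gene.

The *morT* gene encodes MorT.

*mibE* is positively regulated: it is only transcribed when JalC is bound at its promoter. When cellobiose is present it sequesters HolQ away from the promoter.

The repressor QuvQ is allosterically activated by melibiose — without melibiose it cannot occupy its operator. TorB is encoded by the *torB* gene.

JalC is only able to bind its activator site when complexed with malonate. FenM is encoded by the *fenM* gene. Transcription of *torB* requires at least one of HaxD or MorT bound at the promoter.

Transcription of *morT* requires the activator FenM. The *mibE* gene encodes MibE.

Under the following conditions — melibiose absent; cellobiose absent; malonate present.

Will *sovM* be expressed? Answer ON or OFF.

Malonate is present, so JalC is active.
No repressor is bound and JalC is active, so *mibE* is transcribed.
So MibE is produced and active.
No repressor is bound and MibE is active, so *haxD* is transcribed.
So HaxD is produced and active.
Cellobiose is absent, so HolQ is active.
Melibiose is absent, so QuvQ is inactive.
No repressor is bound and HolQ is active, so *fenM* is transcribed.
So FenM is produced and active.
No repressor is bound and FenM is active, so *morT* is transcribed.
So MorT is produced and active.
Activator HaxD is present, so *torB* is transcribed.
So TorB is produced and active.
No repressor is bound and TorB is active, so *sovM* is transcribed.

ON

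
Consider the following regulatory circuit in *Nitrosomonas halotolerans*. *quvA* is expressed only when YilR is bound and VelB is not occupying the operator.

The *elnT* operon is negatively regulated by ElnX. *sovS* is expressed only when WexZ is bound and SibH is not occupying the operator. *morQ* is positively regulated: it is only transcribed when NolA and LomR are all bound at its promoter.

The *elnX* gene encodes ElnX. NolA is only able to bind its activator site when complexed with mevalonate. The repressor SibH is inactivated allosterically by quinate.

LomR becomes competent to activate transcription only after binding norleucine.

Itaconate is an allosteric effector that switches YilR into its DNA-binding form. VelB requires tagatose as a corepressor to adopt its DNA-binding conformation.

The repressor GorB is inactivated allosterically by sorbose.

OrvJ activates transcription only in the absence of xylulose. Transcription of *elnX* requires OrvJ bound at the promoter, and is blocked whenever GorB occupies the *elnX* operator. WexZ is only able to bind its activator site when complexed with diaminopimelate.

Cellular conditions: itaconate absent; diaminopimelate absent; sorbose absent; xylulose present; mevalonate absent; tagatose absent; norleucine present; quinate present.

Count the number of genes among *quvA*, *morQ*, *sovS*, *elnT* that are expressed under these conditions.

1

Itaconate is absent, so YilR is inactive.
Tagatose is absent, so VelB is inactive.
Required activator YilR is absent, so *quvA* is not transcribed.
→ *quvA* is OFF.
Mevalonate is absent, so NolA is inactive.
Norleucine is present, so LomR is active.
Required activator NolA is absent, so *morQ* is not transcribed.
→ *morQ* is OFF.
Diaminopimelate is absent, so WexZ is inactive.
Quinate is present, so SibH is inactive.
Required activator WexZ is absent, so *sovS* is not transcribed.
→ *sovS* is OFF.
Sorbose is absent, so GorB is active.
Xylulose is present, so OrvJ is inactive.
With repressor GorB bound, *elnX* is not transcribed.
So ElnX is not produced.
With no repressor bound, *elnT* is transcribed.
→ *elnT* is ON.
1 of the 4 genes is transcribed.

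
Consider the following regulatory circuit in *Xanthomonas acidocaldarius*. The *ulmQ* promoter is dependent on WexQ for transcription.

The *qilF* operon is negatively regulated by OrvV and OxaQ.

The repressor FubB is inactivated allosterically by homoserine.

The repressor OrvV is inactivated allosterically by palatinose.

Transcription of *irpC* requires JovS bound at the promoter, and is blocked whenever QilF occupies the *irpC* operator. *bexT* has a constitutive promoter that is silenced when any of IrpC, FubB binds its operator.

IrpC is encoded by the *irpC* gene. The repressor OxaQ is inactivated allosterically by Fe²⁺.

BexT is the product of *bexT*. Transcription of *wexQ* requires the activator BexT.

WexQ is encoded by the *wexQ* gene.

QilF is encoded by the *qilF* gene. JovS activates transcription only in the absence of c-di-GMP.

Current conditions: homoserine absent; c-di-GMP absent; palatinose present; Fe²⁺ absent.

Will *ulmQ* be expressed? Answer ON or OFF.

OFF

Palatinose is present, so OrvV is inactive.
Fe²⁺ is absent, so OxaQ is active.
With repressor OxaQ bound, *qilF* is not transcribed.
So QilF is not produced.
c-di-GMP is absent, so JovS is active.
No repressor is bound and JovS is active, so *irpC* is transcribed.
So IrpC is produced and active.
Homoserine is absent, so FubB is active.
With repressor IrpC bound, *bexT* is not transcribed.
So BexT is not produced.
Required activator BexT is absent, so *wexQ* is not transcribed.
So WexQ is not produced.
Required activator WexQ is absent, so *ulmQ* is not transcribed.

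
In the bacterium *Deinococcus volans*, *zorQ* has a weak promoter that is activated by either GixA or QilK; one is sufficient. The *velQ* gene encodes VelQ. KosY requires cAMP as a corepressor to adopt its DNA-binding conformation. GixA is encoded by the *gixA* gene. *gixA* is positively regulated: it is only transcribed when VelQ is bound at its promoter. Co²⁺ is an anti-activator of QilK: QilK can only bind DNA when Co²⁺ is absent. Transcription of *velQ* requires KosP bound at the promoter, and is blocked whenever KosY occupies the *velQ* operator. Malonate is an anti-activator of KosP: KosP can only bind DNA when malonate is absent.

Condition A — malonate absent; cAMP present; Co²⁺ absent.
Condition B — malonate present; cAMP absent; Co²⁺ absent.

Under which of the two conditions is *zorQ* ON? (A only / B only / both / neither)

Condition A:
Malonate is absent, so KosP is active.
cAMP is present, so KosY is active.
With repressor KosY bound, *velQ* is not transcribed.
So VelQ is not produced.
Required activator VelQ is absent, so *gixA* is not transcribed.
So GixA is not produced.
Co²⁺ is absent, so QilK is active.
Activator QilK is present, so *zorQ* is transcribed.
→ *zorQ* is ON in A.
Condition B:
Malonate is present, so KosP is inactive.
cAMP is absent, so KosY is inactive.
Required activator KosP is absent, so *velQ* is not transcribed.
So VelQ is not produced.
Required activator VelQ is absent, so *gixA* is not transcribed.
So GixA is not produced.
Co²⁺ is absent, so QilK is active.
Activator QilK is present, so *zorQ* is transcribed.
→ *zorQ* is ON in B.

both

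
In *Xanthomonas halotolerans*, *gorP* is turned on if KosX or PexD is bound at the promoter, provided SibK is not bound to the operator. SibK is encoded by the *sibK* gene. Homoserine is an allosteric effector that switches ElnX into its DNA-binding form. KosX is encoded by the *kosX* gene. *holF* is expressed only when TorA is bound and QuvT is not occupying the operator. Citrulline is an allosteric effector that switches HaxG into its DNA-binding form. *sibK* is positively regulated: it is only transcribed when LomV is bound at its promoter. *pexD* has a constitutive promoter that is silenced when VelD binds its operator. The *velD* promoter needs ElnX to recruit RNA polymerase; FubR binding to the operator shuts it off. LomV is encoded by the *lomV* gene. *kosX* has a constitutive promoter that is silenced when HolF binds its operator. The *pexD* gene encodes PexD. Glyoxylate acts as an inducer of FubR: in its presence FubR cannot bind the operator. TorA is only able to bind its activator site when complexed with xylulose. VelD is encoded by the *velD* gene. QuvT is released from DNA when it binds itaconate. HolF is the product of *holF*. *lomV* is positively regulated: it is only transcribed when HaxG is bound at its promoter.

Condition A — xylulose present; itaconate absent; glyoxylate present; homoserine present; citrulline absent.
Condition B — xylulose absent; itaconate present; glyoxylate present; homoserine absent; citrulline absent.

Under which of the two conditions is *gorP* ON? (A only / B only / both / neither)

Condition A:
Xylulose is present, so TorA is active.
Itaconate is absent, so QuvT is active.
With repressor QuvT bound, *holF* is not transcribed.
So HolF is not produced.
With no repressor bound, *kosX* is transcribed.
So KosX is produced and active.
Glyoxylate is present, so FubR is inactive.
Homoserine is present, so ElnX is active.
No repressor is bound and ElnX is active, so *velD* is transcribed.
So VelD is produced and active.
With repressor VelD bound, *pexD* is not transcribed.
So PexD is not produced.
Citrulline is absent, so HaxG is inactive.
Required activator HaxG is absent, so *lomV* is not transcribed.
So LomV is not produced.
Required activator LomV is absent, so *sibK* is not transcribed.
So SibK is not produced.
Activator KosX is present, so *gorP* is transcribed.
→ *gorP* is ON in A.
Condition B:
Xylulose is absent, so TorA is inactive.
Itaconate is present, so QuvT is inactive.
Required activator TorA is absent, so *holF* is not transcribed.
So HolF is not produced.
With no repressor bound, *kosX* is transcribed.
So KosX is produced and active.
Glyoxylate is present, so FubR is inactive.
Homoserine is absent, so ElnX is inactive.
Required activator ElnX is absent, so *velD* is not transcribed.
So VelD is not produced.
With no repressor bound, *pexD* is transcribed.
So PexD is produced and active.
Citrulline is absent, so HaxG is inactive.
Required activator HaxG is absent, so *lomV* is not transcribed.
So LomV is not produced.
Required activator LomV is absent, so *sibK* is not transcribed.
So SibK is not produced.
Activator KosX is present, so *gorP* is transcribed.
→ *gorP* is ON in B.

both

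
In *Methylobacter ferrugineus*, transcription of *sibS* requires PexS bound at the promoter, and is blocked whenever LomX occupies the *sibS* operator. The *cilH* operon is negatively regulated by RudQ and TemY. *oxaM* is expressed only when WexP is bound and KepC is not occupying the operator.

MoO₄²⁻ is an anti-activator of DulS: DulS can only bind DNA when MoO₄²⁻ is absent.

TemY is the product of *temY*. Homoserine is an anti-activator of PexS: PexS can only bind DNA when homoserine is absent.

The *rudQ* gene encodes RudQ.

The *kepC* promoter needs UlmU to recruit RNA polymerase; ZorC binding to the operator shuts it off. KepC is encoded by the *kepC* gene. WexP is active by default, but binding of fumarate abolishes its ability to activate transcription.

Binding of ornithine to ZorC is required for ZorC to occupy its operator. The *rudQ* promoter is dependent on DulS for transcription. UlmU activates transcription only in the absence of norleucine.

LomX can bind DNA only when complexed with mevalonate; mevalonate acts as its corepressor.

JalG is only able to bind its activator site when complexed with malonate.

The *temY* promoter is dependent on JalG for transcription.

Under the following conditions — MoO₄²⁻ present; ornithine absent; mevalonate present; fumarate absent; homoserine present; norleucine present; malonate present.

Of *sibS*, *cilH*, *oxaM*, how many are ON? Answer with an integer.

Mevalonate is present, so LomX is active.
Homoserine is present, so PexS is inactive.
With repressor LomX bound, *sibS* is not transcribed.
→ *sibS* is OFF.
MoO₄²⁻ is present, so DulS is inactive.
Required activator DulS is absent, so *rudQ* is not transcribed.
So RudQ is not produced.
Malonate is present, so JalG is active.
No repressor is bound and JalG is active, so *temY* is transcribed.
So TemY is produced and active.
With repressor TemY bound, *cilH* is not transcribed.
→ *cilH* is OFF.
Ornithine is absent, so ZorC is inactive.
Norleucine is present, so UlmU is inactive.
Required activator UlmU is absent, so *kepC* is not transcribed.
So KepC is not produced.
Fumarate is absent, so WexP is active.
No repressor is bound and WexP is active, so *oxaM* is transcribed.
→ *oxaM* is ON.
1 of the 3 genes is transcribed.

1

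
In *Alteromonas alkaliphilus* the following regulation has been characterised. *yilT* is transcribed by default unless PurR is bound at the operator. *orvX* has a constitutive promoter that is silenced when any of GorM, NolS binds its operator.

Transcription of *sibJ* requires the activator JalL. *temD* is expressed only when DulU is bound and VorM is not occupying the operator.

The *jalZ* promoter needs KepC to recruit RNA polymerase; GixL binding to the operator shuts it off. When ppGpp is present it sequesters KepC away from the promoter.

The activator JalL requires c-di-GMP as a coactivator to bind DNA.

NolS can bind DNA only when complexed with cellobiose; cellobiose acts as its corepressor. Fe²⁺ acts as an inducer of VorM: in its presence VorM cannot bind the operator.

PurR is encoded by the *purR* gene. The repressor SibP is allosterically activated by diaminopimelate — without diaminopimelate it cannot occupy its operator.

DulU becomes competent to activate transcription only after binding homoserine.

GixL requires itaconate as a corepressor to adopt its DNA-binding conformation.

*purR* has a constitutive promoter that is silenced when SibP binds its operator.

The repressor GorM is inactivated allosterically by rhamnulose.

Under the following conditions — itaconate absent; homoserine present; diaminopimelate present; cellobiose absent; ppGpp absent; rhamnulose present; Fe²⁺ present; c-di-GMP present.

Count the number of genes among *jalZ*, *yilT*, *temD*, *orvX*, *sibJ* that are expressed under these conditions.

ppGpp is absent, so KepC is active.
Itaconate is absent, so GixL is inactive.
No repressor is bound and KepC is active, so *jalZ* is transcribed.
→ *jalZ* is ON.
Diaminopimelate is present, so SibP is active.
With repressor SibP bound, *purR* is not transcribed.
So PurR is not produced.
With no repressor bound, *yilT* is transcribed.
→ *yilT* is ON.
Homoserine is present, so DulU is active.
Fe²⁺ is present, so VorM is inactive.
No repressor is bound and DulU is active, so *temD* is transcribed.
→ *temD* is ON.
Rhamnulose is present, so GorM is inactive.
Cellobiose is absent, so NolS is inactive.
With no repressor bound, *orvX* is transcribed.
→ *orvX* is ON.
c-di-GMP is present, so JalL is active.
No repressor is bound and JalL is active, so *sibJ* is transcribed.
→ *sibJ* is ON.
5 of the 5 genes are transcribed.

5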